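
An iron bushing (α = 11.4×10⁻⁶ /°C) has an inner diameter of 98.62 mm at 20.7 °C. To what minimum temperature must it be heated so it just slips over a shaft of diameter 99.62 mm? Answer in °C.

T = 910 °C

Required Δd = 99.62 − 98.62 = 1.00 mm
Δd = αd₀ΔT ⇒ ΔT = Δd/(αd₀) = 1.00 / (11.4×10⁻⁶ × 98.62) = 889.47 K
T_min = 20.7 + 889.47 = 910.17 °C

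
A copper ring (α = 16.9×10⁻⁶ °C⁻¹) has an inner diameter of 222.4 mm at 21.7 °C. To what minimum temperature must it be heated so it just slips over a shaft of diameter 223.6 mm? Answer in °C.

T = 341 °C

Required Δd = 223.6 − 222.4 = 1.2 mm
Δd = αd₀ΔT ⇒ ΔT = Δd/(αd₀) = 1.2 / (16.9×10⁻⁶ × 222.4) = 319.27 K
T_min = 21.7 + 319.27 = 340.97 °C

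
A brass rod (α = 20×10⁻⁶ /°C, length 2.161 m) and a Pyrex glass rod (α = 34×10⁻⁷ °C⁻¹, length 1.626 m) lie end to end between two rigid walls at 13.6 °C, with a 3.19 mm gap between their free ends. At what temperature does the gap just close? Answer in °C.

α₁L₁ = 4.322×10⁻⁵ m/K, α₂L₂ = 5.5284×10⁻⁶ m/K → total 4.87484×10⁻⁵ m/K
ΔT = g/(α₁L₁+α₂L₂) = 3.19×10⁻³ / 4.87484×10⁻⁵ = 65.438 K
T = 13.6 + 65.438 = 79.038 °C

T = 79.0 °C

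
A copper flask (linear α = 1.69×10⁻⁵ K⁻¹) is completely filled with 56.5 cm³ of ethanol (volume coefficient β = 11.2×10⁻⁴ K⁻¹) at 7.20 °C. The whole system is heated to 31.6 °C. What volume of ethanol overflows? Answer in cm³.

The flask also expands: β_container ≈ 3α = 5.07×10⁻⁵ /K
Net overflow = V₀(β_liq − 3α_cont)ΔT
β − 3α = 1.12×10⁻³ − 5.07×10⁻⁵ = 1.0693×10⁻³ /K; ΔT = 24.40 K
ΔV = 56.5 × 1.0693×10⁻³ × 24.40 = 1.47 cm³

1.47 cm³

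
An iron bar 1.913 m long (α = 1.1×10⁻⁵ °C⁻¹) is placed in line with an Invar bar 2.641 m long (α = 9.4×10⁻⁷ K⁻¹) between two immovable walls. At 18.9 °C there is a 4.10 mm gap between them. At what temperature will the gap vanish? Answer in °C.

α₁L₁ = 2.1043×10⁻⁵ m/K, α₂L₂ = 2.48254×10⁻⁶ m/K → total 2.352554×10⁻⁵ m/K
ΔT = g/(α₁L₁+α₂L₂) = 4.10×10⁻³ / 2.352554×10⁻⁵ = 174.28 K
T = 18.9 + 174.28 = 193.18 °C

T = 193 °C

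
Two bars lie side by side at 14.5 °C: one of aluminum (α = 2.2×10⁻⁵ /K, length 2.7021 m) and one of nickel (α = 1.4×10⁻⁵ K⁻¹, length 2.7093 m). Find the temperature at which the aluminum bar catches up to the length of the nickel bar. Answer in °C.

T = 349.1 °C

L₁(1 + α₁ΔT) = L₂(1 + α₂ΔT) ⇒ ΔT = (L₂ − L₁)/(α₁L₁ − α₂L₂)
L₂ − L₁ = 2.7093 − 2.7021 = 7.20×10⁻³ m
α₁L₁ − α₂L₂ = 2.2×10⁻⁵×2.7021 − 1.4×10⁻⁵×2.7093 = 2.1516×10⁻⁵ m/K
ΔT = 7.20×10⁻³ / 2.1516×10⁻⁵ = 334.635 K
T = 14.5 + 334.635 = 349.135 °C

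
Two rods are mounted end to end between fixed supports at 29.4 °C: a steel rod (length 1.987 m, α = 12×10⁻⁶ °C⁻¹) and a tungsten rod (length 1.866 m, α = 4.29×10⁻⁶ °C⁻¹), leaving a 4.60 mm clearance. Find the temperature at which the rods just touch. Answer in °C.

α₁L₁ = 2.3844×10⁻⁵ m/K, α₂L₂ = 8.00514×10⁻⁶ m/K → total 3.184914×10⁻⁵ m/K
ΔT = g/(α₁L₁+α₂L₂) = 4.60×10⁻³ / 3.184914×10⁻⁵ = 144.43 K
T = 29.4 + 144.43 = 173.83 °C

T = 174 °C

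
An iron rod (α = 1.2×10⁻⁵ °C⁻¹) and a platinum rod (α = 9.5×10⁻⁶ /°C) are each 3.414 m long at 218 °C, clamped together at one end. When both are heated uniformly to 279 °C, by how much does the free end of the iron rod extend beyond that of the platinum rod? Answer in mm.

ΔT = 61 K
iron: ΔL = 1.2×10⁻⁵ × 3.414 m × 61 = 2.4990×10⁻³ m = 2.4990 mm
platinum: ΔL = 9.5×10⁻⁶ × 3.414 m × 61 = 1.9784×10⁻³ m = 1.9784 mm
difference = 2.4990 − 1.9784 = 0.5206 mm

0.521 mm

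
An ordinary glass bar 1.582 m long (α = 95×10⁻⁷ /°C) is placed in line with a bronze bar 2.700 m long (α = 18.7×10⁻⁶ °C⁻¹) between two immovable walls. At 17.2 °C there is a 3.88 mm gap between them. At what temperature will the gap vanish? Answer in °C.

α₁L₁ = 1.5029×10⁻⁵ m/K, α₂L₂ = 5.049×10⁻⁵ m/K → total 6.5519×10⁻⁵ m/K
ΔT = g/(α₁L₁+α₂L₂) = 3.88×10⁻³ / 6.5519×10⁻⁵ = 59.219 K
T = 17.2 + 59.219 = 76.419 °C

T = 76.4 °C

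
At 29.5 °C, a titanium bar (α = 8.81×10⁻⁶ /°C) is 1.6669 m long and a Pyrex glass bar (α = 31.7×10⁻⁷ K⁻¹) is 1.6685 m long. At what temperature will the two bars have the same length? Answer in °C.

L₁(1 + α₁ΔT) = L₂(1 + α₂ΔT) ⇒ ΔT = (L₂ − L₁)/(α₁L₁ − α₂L₂)
L₂ − L₁ = 1.6685 − 1.6669 = 1.60×10⁻³ m
α₁L₁ − α₂L₂ = 8.81×10⁻⁶×1.6669 − 31.7×10⁻⁷×1.6685 = 9.396244×10⁻⁶ m/K
ΔT = 1.60×10⁻³ / 9.396244×10⁻⁶ = 170.281 K
T = 29.5 + 170.281 = 199.781 °C

T = 199.8 °C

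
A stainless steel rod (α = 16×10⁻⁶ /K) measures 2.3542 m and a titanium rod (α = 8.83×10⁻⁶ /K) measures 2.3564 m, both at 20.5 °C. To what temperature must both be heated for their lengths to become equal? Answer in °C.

L₁(1 + α₁ΔT) = L₂(1 + α₂ΔT) ⇒ ΔT = (L₂ − L₁)/(α₁L₁ − α₂L₂)
L₂ − L₁ = 2.3564 − 2.3542 = 2.20×10⁻³ m
α₁L₁ − α₂L₂ = 16×10⁻⁶×2.3542 − 8.83×10⁻⁶×2.3564 = 1.6860188×10⁻⁵ m/K
ΔT = 2.20×10⁻³ / 1.6860188×10⁻⁵ = 130.485 K
T = 20.5 + 130.485 = 150.985 °C

T = 151.0 °C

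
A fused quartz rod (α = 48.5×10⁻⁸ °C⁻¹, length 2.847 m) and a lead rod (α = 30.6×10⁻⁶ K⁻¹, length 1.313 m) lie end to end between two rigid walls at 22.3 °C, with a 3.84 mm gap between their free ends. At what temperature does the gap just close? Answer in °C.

α₁L₁ = 1.380795×10⁻⁶ m/K, α₂L₂ = 4.01778×10⁻⁵ m/K → total 4.1558595×10⁻⁵ m/K
ΔT = g/(α₁L₁+α₂L₂) = 3.84×10⁻³ / 4.1558595×10⁻⁵ = 92.40 K
T = 22.3 + 92.40 = 114.70 °C

T = 115 °C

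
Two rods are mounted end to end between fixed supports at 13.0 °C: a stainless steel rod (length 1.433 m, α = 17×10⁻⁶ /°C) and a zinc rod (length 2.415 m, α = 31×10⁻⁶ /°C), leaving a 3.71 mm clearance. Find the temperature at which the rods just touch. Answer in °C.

T = 50.4 °C

α₁L₁ = 2.4361×10⁻⁵ m/K, α₂L₂ = 7.4865×10⁻⁵ m/K → total 9.9226×10⁻⁵ m/K
ΔT = g/(α₁L₁+α₂L₂) = 3.71×10⁻³ / 9.9226×10⁻⁵ = 37.389 K
T = 13.0 + 37.389 = 50.389 °C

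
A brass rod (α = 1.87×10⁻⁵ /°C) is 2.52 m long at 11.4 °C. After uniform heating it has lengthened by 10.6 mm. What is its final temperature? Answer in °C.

ΔL = αL₀ΔT ⇒ ΔT = ΔL / (αL₀)
ΔT = 10.6×10⁻³ m / (1.87×10⁻⁵ × 2.52 m) = 224.94 K
T = 11.4 + 224.94 = 236.34 °C

T = 236 °C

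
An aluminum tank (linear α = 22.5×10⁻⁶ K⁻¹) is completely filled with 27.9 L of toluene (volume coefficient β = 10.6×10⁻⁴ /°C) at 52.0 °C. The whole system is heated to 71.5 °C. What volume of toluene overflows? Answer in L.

0.540 L

The tank also expands: β_container ≈ 3α = 6.75×10⁻⁵ /K
Net overflow = V₀(β_liq − 3α_cont)ΔT
β − 3α = 1.06×10⁻³ − 6.75×10⁻⁵ = 9.925×10⁻⁴ /K; ΔT = 19.5 K
ΔV = 27.9 × 9.925×10⁻⁴ × 19.5 = 0.540 L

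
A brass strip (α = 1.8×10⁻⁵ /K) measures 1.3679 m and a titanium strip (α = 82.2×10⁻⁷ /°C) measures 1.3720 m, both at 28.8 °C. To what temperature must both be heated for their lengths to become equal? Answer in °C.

L₁(1 + α₁ΔT) = L₂(1 + α₂ΔT) ⇒ ΔT = (L₂ − L₁)/(α₁L₁ − α₂L₂)
L₂ − L₁ = 1.3720 − 1.3679 = 4.10×10⁻³ m
α₁L₁ − α₂L₂ = 1.8×10⁻⁵×1.3679 − 82.2×10⁻⁷×1.3720 = 1.334436×10⁻⁵ m/K
ΔT = 4.10×10⁻³ / 1.334436×10⁻⁵ = 307.246 K
T = 28.8 + 307.246 = 336.046 °C

T = 336.0 °C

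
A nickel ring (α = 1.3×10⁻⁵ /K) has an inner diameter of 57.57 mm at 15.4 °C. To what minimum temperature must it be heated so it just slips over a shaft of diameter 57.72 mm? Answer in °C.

Required Δd = 57.72 − 57.57 = 0.15 mm
Δd = αd₀ΔT ⇒ ΔT = Δd/(αd₀) = 0.15 / (1.3×10⁻⁵ × 57.57) = 200.42 K
T_min = 15.4 + 200.42 = 215.82 °C

T = 216 °C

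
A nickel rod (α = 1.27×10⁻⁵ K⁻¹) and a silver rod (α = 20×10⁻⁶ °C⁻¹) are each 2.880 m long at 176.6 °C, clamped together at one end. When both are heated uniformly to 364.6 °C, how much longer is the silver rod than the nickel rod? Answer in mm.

ΔT = 188.0 K
nickel: ΔL = 1.27×10⁻⁵ × 2.880 m × 188.0 = 6.8763×10⁻³ m = 6.8763 mm
silver: ΔL = 20×10⁻⁶ × 2.880 m × 188.0 = 1.0829×10⁻² m = 10.829 mm
difference = 10.829 − 6.8763 = 3.9527 mm

3.95 mm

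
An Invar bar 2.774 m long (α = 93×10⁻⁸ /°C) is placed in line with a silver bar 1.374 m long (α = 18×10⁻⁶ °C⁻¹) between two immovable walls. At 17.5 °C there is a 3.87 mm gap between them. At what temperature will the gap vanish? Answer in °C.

T = 159 °C

Gap closes when ΔL₁ + ΔL₂ = 3.87 mm = 3.87×10⁻³ m
(α₁L₁ + α₂L₂)ΔT = g
α₁L₁ + α₂L₂ = 93×10⁻⁸×2.774 + 18×10⁻⁶×1.374 = 2.731182×10⁻⁵ m/K
ΔT = 3.87×10⁻³ / 2.731182×10⁻⁵ = 141.70 K
T = 17.5 + 141.70 = 159.20 °C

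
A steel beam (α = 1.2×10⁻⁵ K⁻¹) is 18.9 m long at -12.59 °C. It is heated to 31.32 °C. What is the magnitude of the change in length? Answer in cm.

ΔL = 0.996 cm

|ΔT| = |31.32 − (-12.59)| = 43.91 K
ΔL = αL₀ΔT = (1.2×10⁻⁵)(18.9)(43.91) = 9.96×10⁻³ m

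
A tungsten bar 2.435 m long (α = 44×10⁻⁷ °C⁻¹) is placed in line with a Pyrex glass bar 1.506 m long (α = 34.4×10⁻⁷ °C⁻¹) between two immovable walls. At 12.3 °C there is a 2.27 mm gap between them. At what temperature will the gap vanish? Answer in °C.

α₁L₁ = 1.0714×10⁻⁵ m/K, α₂L₂ = 5.18064×10⁻⁶ m/K → total 1.589464×10⁻⁵ m/K
ΔT = g/(α₁L₁+α₂L₂) = 2.27×10⁻³ / 1.589464×10⁻⁵ = 142.82 K
T = 12.3 + 142.82 = 155.12 °C

T = 155 °C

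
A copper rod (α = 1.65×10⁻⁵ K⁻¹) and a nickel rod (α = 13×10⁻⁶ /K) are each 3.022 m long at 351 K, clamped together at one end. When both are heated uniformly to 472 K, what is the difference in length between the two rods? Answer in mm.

ΔT = 121 K
copper: ΔL = 1.65×10⁻⁵ × 3.022 m × 121 = 6.0334×10⁻³ m = 6.0334 mm
nickel: ΔL = 13×10⁻⁶ × 3.022 m × 121 = 4.7536×10⁻³ m = 4.7536 mm
difference = 6.0334 − 4.7536 = 1.2798 mm

1.28 mm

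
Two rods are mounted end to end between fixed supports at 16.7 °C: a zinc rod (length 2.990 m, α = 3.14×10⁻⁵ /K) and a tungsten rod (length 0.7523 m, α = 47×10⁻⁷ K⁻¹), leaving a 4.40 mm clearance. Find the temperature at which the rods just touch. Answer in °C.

α₁L₁ = 9.3886×10⁻⁵ m/K, α₂L₂ = 3.53581×10⁻⁶ m/K → total 9.742181×10⁻⁵ m/K
ΔT = g/(α₁L₁+α₂L₂) = 4.40×10⁻³ / 9.742181×10⁻⁵ = 45.164 K
T = 16.7 + 45.164 = 61.864 °C

T = 61.9 °C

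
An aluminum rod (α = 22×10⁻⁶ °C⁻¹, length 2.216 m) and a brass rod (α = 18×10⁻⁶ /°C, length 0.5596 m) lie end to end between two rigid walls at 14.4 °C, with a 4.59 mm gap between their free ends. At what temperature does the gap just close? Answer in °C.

Gap closes when ΔL₁ + ΔL₂ = 4.59 mm = 4.59×10⁻³ m
(α₁L₁ + α₂L₂)ΔT = g
α₁L₁ + α₂L₂ = 22×10⁻⁶×2.216 + 18×10⁻⁶×0.5596 = 5.88248×10⁻⁵ m/K
ΔT = 4.59×10⁻³ / 5.88248×10⁻⁵ = 78.028 K
T = 14.4 + 78.028 = 92.428 °C

T = 92.4 °C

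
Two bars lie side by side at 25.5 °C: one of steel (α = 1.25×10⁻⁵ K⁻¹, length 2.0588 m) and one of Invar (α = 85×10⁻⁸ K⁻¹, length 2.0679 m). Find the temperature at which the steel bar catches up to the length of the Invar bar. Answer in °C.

T = 405.0 °C

Equal length when α₁L₁ΔT − α₂L₂ΔT = L₂ − L₁ = 9.10×10⁻³ m
α₁L₁ = 2.5735×10⁻⁵, α₂L₂ = 1.757715×10⁻⁶ → Δ(αL) = 2.3977285×10⁻⁵ m/K
ΔT = 9.10×10⁻³ / 2.3977285×10⁻⁵ = 379.526 K, so T = 25.5 + 379.526 = 405.026 °C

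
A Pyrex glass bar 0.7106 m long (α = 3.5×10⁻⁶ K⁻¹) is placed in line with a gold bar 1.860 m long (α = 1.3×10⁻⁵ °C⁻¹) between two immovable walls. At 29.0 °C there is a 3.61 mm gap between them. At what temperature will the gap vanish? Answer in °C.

T = 164 °C

Gap closes when ΔL₁ + ΔL₂ = 3.61 mm = 3.61×10⁻³ m
(α₁L₁ + α₂L₂)ΔT = g
α₁L₁ + α₂L₂ = 3.5×10⁻⁶×0.7106 + 1.3×10⁻⁵×1.860 = 2.66671×10⁻⁵ m/K
ΔT = 3.61×10⁻³ / 2.66671×10⁻⁵ = 135.37 K
T = 29.0 + 135.37 = 164.37 °C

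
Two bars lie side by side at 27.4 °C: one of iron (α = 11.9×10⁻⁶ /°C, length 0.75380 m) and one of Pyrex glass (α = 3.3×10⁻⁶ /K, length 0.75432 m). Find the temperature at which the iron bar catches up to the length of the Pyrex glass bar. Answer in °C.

T = 107.6 °C

Equal length when α₁L₁ΔT − α₂L₂ΔT = L₂ − L₁ = 5.20×10⁻⁴ m
α₁L₁ = 8.97022×10⁻⁶, α₂L₂ = 2.489256×10⁻⁶ → Δ(αL) = 6.480964×10⁻⁶ m/K
ΔT = 5.20×10⁻⁴ / 6.480964×10⁻⁶ = 80.235 K, so T = 27.4 + 80.235 = 107.635 °C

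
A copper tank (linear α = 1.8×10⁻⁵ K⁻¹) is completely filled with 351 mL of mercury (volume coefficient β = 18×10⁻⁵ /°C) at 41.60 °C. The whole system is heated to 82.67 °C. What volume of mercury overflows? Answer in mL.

The tank also expands: β_container ≈ 3α = 5.4×10⁻⁵ /K
Net overflow = V₀(β_liq − 3α_cont)ΔT
β − 3α = 1.80×10⁻⁴ − 5.4×10⁻⁵ = 1.26×10⁻⁴ /K; ΔT = 41.07 K
ΔV = 351 × 1.26×10⁻⁴ × 41.07 = 1.82 mL

1.82 mL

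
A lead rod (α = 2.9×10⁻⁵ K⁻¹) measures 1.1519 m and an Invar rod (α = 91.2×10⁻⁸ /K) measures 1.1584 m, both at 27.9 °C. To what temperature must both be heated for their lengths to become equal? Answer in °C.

T = 228.8 °C

L₁(1 + α₁ΔT) = L₂(1 + α₂ΔT) ⇒ ΔT = (L₂ − L₁)/(α₁L₁ − α₂L₂)
L₂ − L₁ = 1.1584 − 1.1519 = 6.50×10⁻³ m
α₁L₁ − α₂L₂ = 2.9×10⁻⁵×1.1519 − 91.2×10⁻⁸×1.1584 = 3.23486392×10⁻⁵ m/K
ΔT = 6.50×10⁻³ / 3.23486392×10⁻⁵ = 200.936 K
T = 27.9 + 200.936 = 228.836 °C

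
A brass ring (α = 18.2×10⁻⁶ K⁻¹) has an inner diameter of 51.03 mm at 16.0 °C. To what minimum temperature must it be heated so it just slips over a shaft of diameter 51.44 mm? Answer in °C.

Required Δd = 51.44 − 51.03 = 0.41 mm
Δd = αd₀ΔT ⇒ ΔT = Δd/(αd₀) = 0.41 / (18.2×10⁻⁶ × 51.03) = 441.46 K
T_min = 16.0 + 441.46 = 457.46 °C

T = 457 °C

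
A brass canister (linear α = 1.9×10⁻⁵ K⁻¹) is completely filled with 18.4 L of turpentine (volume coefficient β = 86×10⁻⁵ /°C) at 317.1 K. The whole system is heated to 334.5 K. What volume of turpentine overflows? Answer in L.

0.257 L

The canister also expands: β_container ≈ 3α = 5.7×10⁻⁵ /K
Net overflow = V₀(β_liq − 3α_cont)ΔT
β − 3α = 8.60×10⁻⁴ − 5.7×10⁻⁵ = 8.03×10⁻⁴ /K; ΔT = 17.4 K
ΔV = 18.4 × 8.03×10⁻⁴ × 17.4 = 0.257 L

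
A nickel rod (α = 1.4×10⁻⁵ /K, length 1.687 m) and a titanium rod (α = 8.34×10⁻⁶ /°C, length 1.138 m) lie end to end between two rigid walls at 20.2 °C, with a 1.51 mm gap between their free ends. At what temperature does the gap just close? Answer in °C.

T = 65.8 °C

Gap closes when ΔL₁ + ΔL₂ = 1.51 mm = 1.51×10⁻³ m
(α₁L₁ + α₂L₂)ΔT = g
α₁L₁ + α₂L₂ = 1.4×10⁻⁵×1.687 + 8.34×10⁻⁶×1.138 = 3.310892×10⁻⁵ m/K
ΔT = 1.51×10⁻³ / 3.310892×10⁻⁵ = 45.607 K
T = 20.2 + 45.607 = 65.807 °C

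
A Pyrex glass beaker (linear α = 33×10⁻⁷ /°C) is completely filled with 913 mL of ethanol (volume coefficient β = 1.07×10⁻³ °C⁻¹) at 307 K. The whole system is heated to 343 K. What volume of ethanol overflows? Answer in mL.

34.8 mL

The beaker also expands: β_container ≈ 3α = 9.9×10⁻⁶ /K
Net overflow = V₀(β_liq − 3α_cont)ΔT
β − 3α = 1.07×10⁻³ − 9.9×10⁻⁶ = 1.0601×10⁻³ /K; ΔT = 36 K
ΔV = 913 × 1.0601×10⁻³ × 36 = 34.8 mL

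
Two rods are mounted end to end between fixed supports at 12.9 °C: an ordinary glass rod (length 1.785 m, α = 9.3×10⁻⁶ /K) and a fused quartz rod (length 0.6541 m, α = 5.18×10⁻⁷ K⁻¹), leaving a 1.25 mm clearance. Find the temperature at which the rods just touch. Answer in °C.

T = 86.7 °C

α₁L₁ = 1.66005×10⁻⁵ m/K, α₂L₂ = 3.388238×10⁻⁷ m/K → total 1.69393238×10⁻⁵ m/K
ΔT = g/(α₁L₁+α₂L₂) = 1.25×10⁻³ / 1.69393238×10⁻⁵ = 73.793 K
T = 12.9 + 73.793 = 86.693 °C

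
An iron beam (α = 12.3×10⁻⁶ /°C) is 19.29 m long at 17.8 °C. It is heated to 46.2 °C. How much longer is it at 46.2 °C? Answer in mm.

ΔL = 6.74 mm

|ΔT| = |46.2 − 17.8| = 28.4 K
ΔL = αL₀ΔT = (12.3×10⁻⁶)(19.29)(28.4) = 6.74×10⁻³ m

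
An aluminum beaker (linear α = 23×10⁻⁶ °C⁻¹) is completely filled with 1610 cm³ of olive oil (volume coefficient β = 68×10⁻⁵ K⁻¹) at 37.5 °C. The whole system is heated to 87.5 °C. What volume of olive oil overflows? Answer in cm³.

The beaker also expands: β_container ≈ 3α = 6.9×10⁻⁵ /K
Net overflow = V₀(β_liq − 3α_cont)ΔT
β − 3α = 6.80×10⁻⁴ − 6.9×10⁻⁵ = 6.11×10⁻⁴ /K; ΔT = 50.0 K
ΔV = 1610 × 6.11×10⁻⁴ × 50.0 = 49.2 cm³

49.2 cm³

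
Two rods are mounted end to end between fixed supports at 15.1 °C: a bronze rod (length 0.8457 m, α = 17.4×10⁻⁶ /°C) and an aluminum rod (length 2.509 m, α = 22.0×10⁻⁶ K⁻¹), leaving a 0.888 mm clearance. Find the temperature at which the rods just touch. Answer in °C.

T = 27.8 °C

Gap closes when ΔL₁ + ΔL₂ = 0.888 mm = 8.88×10⁻⁴ m
(α₁L₁ + α₂L₂)ΔT = g
α₁L₁ + α₂L₂ = 17.4×10⁻⁶×0.8457 + 22.0×10⁻⁶×2.509 = 6.991318×10⁻⁵ m/K
ΔT = 8.88×10⁻⁴ / 6.991318×10⁻⁵ = 12.701 K
T = 15.1 + 12.701 = 27.801 °C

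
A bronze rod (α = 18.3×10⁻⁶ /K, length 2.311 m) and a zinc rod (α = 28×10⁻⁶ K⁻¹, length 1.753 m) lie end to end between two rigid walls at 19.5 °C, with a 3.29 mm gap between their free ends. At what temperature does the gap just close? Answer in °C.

α₁L₁ = 4.22913×10⁻⁵ m/K, α₂L₂ = 4.9084×10⁻⁵ m/K → total 9.13753×10⁻⁵ m/K
ΔT = g/(α₁L₁+α₂L₂) = 3.29×10⁻³ / 9.13753×10⁻⁵ = 36.005 K
T = 19.5 + 36.005 = 55.505 °C

T = 55.5 °C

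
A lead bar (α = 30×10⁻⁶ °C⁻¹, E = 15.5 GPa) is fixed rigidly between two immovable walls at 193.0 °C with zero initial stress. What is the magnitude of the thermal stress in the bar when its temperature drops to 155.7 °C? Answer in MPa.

Fully constrained: the free strain ε = αΔT is blocked, so σ = Eε = EαΔT.
|ΔT| = 37.3 K
σ = 15.5×10⁹ × 30×10⁻⁶ × 37.3 = 1.73×10⁷ Pa

σ = 17.3 MPa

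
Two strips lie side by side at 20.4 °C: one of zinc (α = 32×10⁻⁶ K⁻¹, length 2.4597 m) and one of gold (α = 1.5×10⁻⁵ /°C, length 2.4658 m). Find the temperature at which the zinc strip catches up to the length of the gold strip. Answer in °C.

L₁(1 + α₁ΔT) = L₂(1 + α₂ΔT) ⇒ ΔT = (L₂ − L₁)/(α₁L₁ − α₂L₂)
L₂ − L₁ = 2.4658 − 2.4597 = 6.10×10⁻³ m
α₁L₁ − α₂L₂ = 32×10⁻⁶×2.4597 − 1.5×10⁻⁵×2.4658 = 4.17234×10⁻⁵ m/K
ΔT = 6.10×10⁻³ / 4.17234×10⁻⁵ = 146.201 K
T = 20.4 + 146.201 = 166.601 °C

T = 166.6 °C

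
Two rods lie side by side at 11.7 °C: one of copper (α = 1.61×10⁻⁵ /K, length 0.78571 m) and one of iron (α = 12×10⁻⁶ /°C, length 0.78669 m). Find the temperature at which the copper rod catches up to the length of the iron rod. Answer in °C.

Equal length when α₁L₁ΔT − α₂L₂ΔT = L₂ − L₁ = 9.80×10⁻⁴ m
α₁L₁ = 1.2649931×10⁻⁵, α₂L₂ = 9.44028×10⁻⁶ → Δ(αL) = 3.209651×10⁻⁶ m/K
ΔT = 9.80×10⁻⁴ / 3.209651×10⁻⁶ = 305.329 K, so T = 11.7 + 305.329 = 317.029 °C

T = 317.0 °C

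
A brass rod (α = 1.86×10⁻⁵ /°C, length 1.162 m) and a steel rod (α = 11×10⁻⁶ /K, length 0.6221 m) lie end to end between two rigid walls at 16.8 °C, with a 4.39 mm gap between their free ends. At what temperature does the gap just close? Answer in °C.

α₁L₁ = 2.16132×10⁻⁵ m/K, α₂L₂ = 6.8431×10⁻⁶ m/K → total 2.84563×10⁻⁵ m/K
ΔT = g/(α₁L₁+α₂L₂) = 4.39×10⁻³ / 2.84563×10⁻⁵ = 154.27 K
T = 16.8 + 154.27 = 171.07 °C

T = 171 °C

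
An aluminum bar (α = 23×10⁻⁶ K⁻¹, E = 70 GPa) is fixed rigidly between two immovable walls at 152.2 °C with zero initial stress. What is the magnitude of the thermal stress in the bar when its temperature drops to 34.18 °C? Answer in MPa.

σ = 190 MPa

Fully constrained: the free strain ε = αΔT is blocked, so σ = Eε = EαΔT.
|ΔT| = 118.02 K
σ = 70.0×10⁹ × 23×10⁻⁶ × 118.02 = 1.90×10⁸ Pa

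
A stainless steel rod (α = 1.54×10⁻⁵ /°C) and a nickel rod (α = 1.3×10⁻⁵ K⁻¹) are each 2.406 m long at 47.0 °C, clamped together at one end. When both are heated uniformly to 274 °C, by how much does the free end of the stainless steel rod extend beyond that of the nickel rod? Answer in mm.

ΔT = 227.0 K
stainless steel: ΔL = 1.54×10⁻⁵ × 2.406 m × 227.0 = 8.4109×10⁻³ m = 8.4109 mm
nickel: ΔL = 1.3×10⁻⁵ × 2.406 m × 227.0 = 7.1001×10⁻³ m = 7.1001 mm
difference = 8.4109 − 7.1001 = 1.3108 mm

1.31 mm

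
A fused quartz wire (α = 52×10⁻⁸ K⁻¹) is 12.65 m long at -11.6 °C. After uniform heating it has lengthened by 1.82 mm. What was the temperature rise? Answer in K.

ΔT = 277 K

ΔL = αL₀ΔT ⇒ ΔT = ΔL / (αL₀)
ΔT = 1.82×10⁻³ m / (52×10⁻⁸ × 12.65 m) = 276.68 K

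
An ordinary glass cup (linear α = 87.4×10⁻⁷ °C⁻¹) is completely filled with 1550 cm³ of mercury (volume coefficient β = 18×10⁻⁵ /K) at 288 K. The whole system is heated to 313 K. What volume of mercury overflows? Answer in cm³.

The cup also expands: β_container ≈ 3α = 2.622×10⁻⁵ /K
Net overflow = V₀(β_liq − 3α_cont)ΔT
β − 3α = 1.80×10⁻⁴ − 2.622×10⁻⁵ = 1.5378×10⁻⁴ /K; ΔT = 25 K
ΔV = 1550 × 1.5378×10⁻⁴ × 25 = 5.96 cm³

5.96 cm³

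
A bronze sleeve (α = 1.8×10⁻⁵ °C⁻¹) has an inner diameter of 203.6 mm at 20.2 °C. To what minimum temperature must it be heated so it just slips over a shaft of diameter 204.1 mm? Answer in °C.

T = 157 °C

Required Δd = 204.1 − 203.6 = 0.5 mm
Δd = αd₀ΔT ⇒ ΔT = Δd/(αd₀) = 0.5 / (1.8×10⁻⁵ × 203.6) = 136.43 K
T_min = 20.2 + 136.43 = 156.63 °C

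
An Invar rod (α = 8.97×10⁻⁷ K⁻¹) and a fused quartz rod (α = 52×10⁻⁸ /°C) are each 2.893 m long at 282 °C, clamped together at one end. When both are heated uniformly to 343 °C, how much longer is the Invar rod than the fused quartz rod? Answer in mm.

0.0665 mm

ΔT = 61 K
Invar: ΔL = 8.97×10⁻⁷ × 2.893 m × 61 = 1.5830×10⁻⁴ m = 0.15830 mm
fused quartz: ΔL = 52×10⁻⁸ × 2.893 m × 61 = 9.1766×10⁻⁵ m = 0.091766 mm
difference = 0.15830 − 0.091766 = 0.066534 mm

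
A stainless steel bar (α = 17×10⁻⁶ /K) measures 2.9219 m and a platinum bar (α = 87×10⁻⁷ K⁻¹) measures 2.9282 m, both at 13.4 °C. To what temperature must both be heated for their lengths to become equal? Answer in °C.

T = 273.8 °C

L₁(1 + α₁ΔT) = L₂(1 + α₂ΔT) ⇒ ΔT = (L₂ − L₁)/(α₁L₁ − α₂L₂)
L₂ − L₁ = 2.9282 − 2.9219 = 6.30×10⁻³ m
α₁L₁ − α₂L₂ = 17×10⁻⁶×2.9219 − 87×10⁻⁷×2.9282 = 2.419696×10⁻⁵ m/K
ΔT = 6.30×10⁻³ / 2.419696×10⁻⁵ = 260.363 K
T = 13.4 + 260.363 = 273.763 °C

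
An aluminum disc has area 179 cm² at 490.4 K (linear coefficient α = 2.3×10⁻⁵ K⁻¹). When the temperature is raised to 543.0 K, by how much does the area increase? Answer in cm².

Area coefficient ≈ 2α; |ΔT| = 52.6 K
ΔA = 2αA₀ΔT = 2(2.3×10⁻⁵)(179)(52.6) = 0.433 cm²

ΔA = 0.433 cm²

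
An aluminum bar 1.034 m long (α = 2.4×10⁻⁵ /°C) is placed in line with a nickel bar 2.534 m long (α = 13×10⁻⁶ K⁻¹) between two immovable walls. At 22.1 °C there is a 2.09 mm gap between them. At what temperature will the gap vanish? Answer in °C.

Gap closes when ΔL₁ + ΔL₂ = 2.09 mm = 2.09×10⁻³ m
(α₁L₁ + α₂L₂)ΔT = g
α₁L₁ + α₂L₂ = 2.4×10⁻⁵×1.034 + 13×10⁻⁶×2.534 = 5.7758×10⁻⁵ m/K
ΔT = 2.09×10⁻³ / 5.7758×10⁻⁵ = 36.185 K
T = 22.1 + 36.185 = 58.285 °C

T = 58.3 °C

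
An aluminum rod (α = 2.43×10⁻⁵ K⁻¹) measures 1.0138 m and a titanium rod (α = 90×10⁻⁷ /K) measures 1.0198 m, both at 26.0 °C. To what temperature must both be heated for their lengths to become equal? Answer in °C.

L₁(1 + α₁ΔT) = L₂(1 + α₂ΔT) ⇒ ΔT = (L₂ − L₁)/(α₁L₁ − α₂L₂)
L₂ − L₁ = 1.0198 − 1.0138 = 6.00×10⁻³ m
α₁L₁ − α₂L₂ = 2.43×10⁻⁵×1.0138 − 90×10⁻⁷×1.0198 = 1.545714×10⁻⁵ m/K
ΔT = 6.00×10⁻³ / 1.545714×10⁻⁵ = 388.170 K
T = 26.0 + 388.170 = 414.170 °C

T = 414.2 °C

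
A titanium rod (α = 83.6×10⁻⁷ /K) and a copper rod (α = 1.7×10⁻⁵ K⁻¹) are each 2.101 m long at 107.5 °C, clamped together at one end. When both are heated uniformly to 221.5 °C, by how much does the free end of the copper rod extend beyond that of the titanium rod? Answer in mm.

ΔT = 114.0 K
titanium: ΔL = 83.6×10⁻⁷ × 2.101 m × 114.0 = 2.0023×10⁻³ m = 2.0023 mm
copper: ΔL = 1.7×10⁻⁵ × 2.101 m × 114.0 = 4.0717×10⁻³ m = 4.0717 mm
difference = 4.0717 − 2.0023 = 2.0694 mm

2.07 mm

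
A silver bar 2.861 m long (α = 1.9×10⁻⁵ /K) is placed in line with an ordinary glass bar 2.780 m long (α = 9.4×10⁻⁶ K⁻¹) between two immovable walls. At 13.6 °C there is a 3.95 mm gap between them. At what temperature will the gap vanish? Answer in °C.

T = 62.7 °C

Gap closes when ΔL₁ + ΔL₂ = 3.95 mm = 3.95×10⁻³ m
(α₁L₁ + α₂L₂)ΔT = g
α₁L₁ + α₂L₂ = 1.9×10⁻⁵×2.861 + 9.4×10⁻⁶×2.780 = 8.0491×10⁻⁵ m/K
ΔT = 3.95×10⁻³ / 8.0491×10⁻⁵ = 49.074 K
T = 13.6 + 49.074 = 62.674 °C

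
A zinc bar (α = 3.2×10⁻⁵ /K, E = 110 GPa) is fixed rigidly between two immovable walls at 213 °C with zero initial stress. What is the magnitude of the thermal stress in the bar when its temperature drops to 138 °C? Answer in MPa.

σ = 264 MPa

Fully constrained: the free strain ε = αΔT is blocked, so σ = Eε = EαΔT.
|ΔT| = 75 K
σ = 110×10⁹ × 3.2×10⁻⁵ × 75 = 2.64×10⁸ Pa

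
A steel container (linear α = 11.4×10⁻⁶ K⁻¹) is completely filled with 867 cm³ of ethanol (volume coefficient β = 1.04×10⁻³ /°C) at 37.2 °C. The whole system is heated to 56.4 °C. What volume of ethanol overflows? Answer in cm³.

16.7 cm³

The container also expands: β_container ≈ 3α = 3.42×10⁻⁵ /K
Net overflow = V₀(β_liq − 3α_cont)ΔT
β − 3α = 1.04×10⁻³ − 3.42×10⁻⁵ = 1.0058×10⁻³ /K; ΔT = 19.2 K
ΔV = 867 × 1.0058×10⁻³ × 19.2 = 16.7 cm³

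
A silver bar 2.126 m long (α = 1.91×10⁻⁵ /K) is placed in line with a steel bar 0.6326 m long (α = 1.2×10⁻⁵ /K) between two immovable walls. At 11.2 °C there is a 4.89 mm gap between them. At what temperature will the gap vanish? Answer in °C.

Gap closes when ΔL₁ + ΔL₂ = 4.89 mm = 4.89×10⁻³ m
(α₁L₁ + α₂L₂)ΔT = g
α₁L₁ + α₂L₂ = 1.91×10⁻⁵×2.126 + 1.2×10⁻⁵×0.6326 = 4.81978×10⁻⁵ m/K
ΔT = 4.89×10⁻³ / 4.81978×10⁻⁵ = 101.46 K
T = 11.2 + 101.46 = 112.66 °C

T = 113 °C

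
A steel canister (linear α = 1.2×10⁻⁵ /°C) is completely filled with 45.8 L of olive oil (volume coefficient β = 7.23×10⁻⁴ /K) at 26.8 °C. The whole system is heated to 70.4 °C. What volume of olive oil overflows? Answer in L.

The canister also expands: β_container ≈ 3α = 3.6×10⁻⁵ /K
Net overflow = V₀(β_liq − 3α_cont)ΔT
β − 3α = 7.23×10⁻⁴ − 3.6×10⁻⁵ = 6.87×10⁻⁴ /K; ΔT = 43.6 K
ΔV = 45.8 × 6.87×10⁻⁴ × 43.6 = 1.37 L

1.37 L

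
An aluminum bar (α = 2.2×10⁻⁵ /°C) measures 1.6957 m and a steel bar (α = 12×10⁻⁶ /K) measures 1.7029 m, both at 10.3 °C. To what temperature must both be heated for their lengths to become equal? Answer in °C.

T = 437.1 °C

Equal length when α₁L₁ΔT − α₂L₂ΔT = L₂ − L₁ = 7.20×10⁻³ m
α₁L₁ = 3.73054×10⁻⁵, α₂L₂ = 2.04348×10⁻⁵ → Δ(αL) = 1.68706×10⁻⁵ m/K
ΔT = 7.20×10⁻³ / 1.68706×10⁻⁵ = 426.778 K, so T = 10.3 + 426.778 = 437.078 °C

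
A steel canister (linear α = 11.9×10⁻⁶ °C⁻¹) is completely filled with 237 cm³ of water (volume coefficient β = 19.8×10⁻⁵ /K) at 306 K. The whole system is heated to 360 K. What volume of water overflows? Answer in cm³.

2.08 cm³

The canister also expands: β_container ≈ 3α = 3.57×10⁻⁵ /K
Net overflow = V₀(β_liq − 3α_cont)ΔT
β − 3α = 1.98×10⁻⁴ − 3.57×10⁻⁵ = 1.623×10⁻⁴ /K; ΔT = 54 K
ΔV = 237 × 1.623×10⁻⁴ × 54 = 2.08 cm³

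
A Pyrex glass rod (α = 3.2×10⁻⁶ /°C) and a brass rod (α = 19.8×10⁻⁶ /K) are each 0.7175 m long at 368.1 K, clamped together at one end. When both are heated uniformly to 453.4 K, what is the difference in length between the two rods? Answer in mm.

1.02 mm

ΔT = 85.3 K
Pyrex glass: ΔL = 3.2×10⁻⁶ × 0.7175 m × 85.3 = 1.9585×10⁻⁴ m = 0.19585 mm
brass: ΔL = 19.8×10⁻⁶ × 0.7175 m × 85.3 = 1.2118×10⁻³ m = 1.2118 mm
difference = 1.2118 − 0.19585 = 1.01595 mm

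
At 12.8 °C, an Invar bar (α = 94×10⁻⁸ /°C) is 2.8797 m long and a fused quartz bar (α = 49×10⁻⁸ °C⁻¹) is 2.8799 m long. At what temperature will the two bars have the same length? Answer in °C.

T = 167.1 °C

Equal length when α₁L₁ΔT − α₂L₂ΔT = L₂ − L₁ = 2.00×10⁻⁴ m
α₁L₁ = 2.706918×10⁻⁶, α₂L₂ = 1.411151×10⁻⁶ → Δ(αL) = 1.295767×10⁻⁶ m/K
ΔT = 2.00×10⁻⁴ / 1.295767×10⁻⁶ = 154.349 K, so T = 12.8 + 154.349 = 167.149 °C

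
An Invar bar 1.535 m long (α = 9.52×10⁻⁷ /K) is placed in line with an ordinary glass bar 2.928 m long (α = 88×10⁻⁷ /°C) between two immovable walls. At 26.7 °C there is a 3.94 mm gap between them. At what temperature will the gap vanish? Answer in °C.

Gap closes when ΔL₁ + ΔL₂ = 3.94 mm = 3.94×10⁻³ m
(α₁L₁ + α₂L₂)ΔT = g
α₁L₁ + α₂L₂ = 9.52×10⁻⁷×1.535 + 88×10⁻⁷×2.928 = 2.722772×10⁻⁵ m/K
ΔT = 3.94×10⁻³ / 2.722772×10⁻⁵ = 144.71 K
T = 26.7 + 144.71 = 171.41 °C

T = 171 °C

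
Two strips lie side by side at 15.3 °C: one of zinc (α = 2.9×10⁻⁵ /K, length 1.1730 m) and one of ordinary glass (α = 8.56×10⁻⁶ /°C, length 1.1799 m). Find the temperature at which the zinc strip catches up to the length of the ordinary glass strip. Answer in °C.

L₁(1 + α₁ΔT) = L₂(1 + α₂ΔT) ⇒ ΔT = (L₂ − L₁)/(α₁L₁ − α₂L₂)
L₂ − L₁ = 1.1799 − 1.1730 = 6.90×10⁻³ m
α₁L₁ − α₂L₂ = 2.9×10⁻⁵×1.1730 − 8.56×10⁻⁶×1.1799 = 2.3917056×10⁻⁵ m/K
ΔT = 6.90×10⁻³ / 2.3917056×10⁻⁵ = 288.497 K
T = 15.3 + 288.497 = 303.797 °C

T = 303.8 °C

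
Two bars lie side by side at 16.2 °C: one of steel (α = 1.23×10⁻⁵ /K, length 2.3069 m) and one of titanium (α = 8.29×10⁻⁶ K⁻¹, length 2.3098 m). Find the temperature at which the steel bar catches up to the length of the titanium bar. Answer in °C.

L₁(1 + α₁ΔT) = L₂(1 + α₂ΔT) ⇒ ΔT = (L₂ − L₁)/(α₁L₁ − α₂L₂)
L₂ − L₁ = 2.3098 − 2.3069 = 2.90×10⁻³ m
α₁L₁ − α₂L₂ = 1.23×10⁻⁵×2.3069 − 8.29×10⁻⁶×2.3098 = 9.226628×10⁻⁶ m/K
ΔT = 2.90×10⁻³ / 9.226628×10⁻⁶ = 314.308 K
T = 16.2 + 314.308 = 330.508 °C

T = 330.5 °C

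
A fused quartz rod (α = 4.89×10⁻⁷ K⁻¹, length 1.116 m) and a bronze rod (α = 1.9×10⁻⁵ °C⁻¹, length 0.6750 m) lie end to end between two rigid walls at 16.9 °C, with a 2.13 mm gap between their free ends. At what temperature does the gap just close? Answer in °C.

T = 176 °C

Gap closes when ΔL₁ + ΔL₂ = 2.13 mm = 2.13×10⁻³ m
(α₁L₁ + α₂L₂)ΔT = g
α₁L₁ + α₂L₂ = 4.89×10⁻⁷×1.116 + 1.9×10⁻⁵×0.6750 = 1.3370724×10⁻⁵ m/K
ΔT = 2.13×10⁻³ / 1.3370724×10⁻⁵ = 159.30 K
T = 16.9 + 159.30 = 176.20 °C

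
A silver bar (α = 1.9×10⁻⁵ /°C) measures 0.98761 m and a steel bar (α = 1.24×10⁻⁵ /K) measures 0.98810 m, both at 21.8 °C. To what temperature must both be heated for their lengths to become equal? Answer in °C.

Equal length when α₁L₁ΔT − α₂L₂ΔT = L₂ − L₁ = 4.90×10⁻⁴ m
α₁L₁ = 1.876459×10⁻⁵, α₂L₂ = 1.225244×10⁻⁵ → Δ(αL) = 6.51215×10⁻⁶ m/K
ΔT = 4.90×10⁻⁴ / 6.51215×10⁻⁶ = 75.2440 K, so T = 21.8 + 75.2440 = 97.0440 °C

T = 97.04 °C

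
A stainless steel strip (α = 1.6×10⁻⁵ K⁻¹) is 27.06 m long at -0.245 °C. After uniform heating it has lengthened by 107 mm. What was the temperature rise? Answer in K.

ΔL = αL₀ΔT ⇒ ΔT = ΔL / (αL₀)
ΔT = 107×10⁻³ m / (1.6×10⁻⁵ × 27.06 m) = 247.14 K

ΔT = 247 K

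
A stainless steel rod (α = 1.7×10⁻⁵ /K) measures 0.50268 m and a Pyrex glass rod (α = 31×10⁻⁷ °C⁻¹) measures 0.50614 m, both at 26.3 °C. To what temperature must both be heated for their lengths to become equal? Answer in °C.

T = 522.2 °C

L₁(1 + α₁ΔT) = L₂(1 + α₂ΔT) ⇒ ΔT = (L₂ − L₁)/(α₁L₁ − α₂L₂)
L₂ − L₁ = 0.50614 − 0.50268 = 3.46×10⁻³ m
α₁L₁ − α₂L₂ = 1.7×10⁻⁵×0.50268 − 31×10⁻⁷×0.50614 = 6.976526×10⁻⁶ m/K
ΔT = 3.46×10⁻³ / 6.976526×10⁻⁶ = 495.949 K
T = 26.3 + 495.949 = 522.249 °C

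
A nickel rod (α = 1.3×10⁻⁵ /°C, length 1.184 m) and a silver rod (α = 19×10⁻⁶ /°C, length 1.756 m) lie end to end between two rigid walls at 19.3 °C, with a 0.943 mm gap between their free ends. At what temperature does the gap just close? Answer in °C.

α₁L₁ = 1.5392×10⁻⁵ m/K, α₂L₂ = 3.3364×10⁻⁵ m/K → total 4.8756×10⁻⁵ m/K
ΔT = g/(α₁L₁+α₂L₂) = 9.43×10⁻⁴ / 4.8756×10⁻⁵ = 19.341 K
T = 19.3 + 19.341 = 38.641 °C

T = 38.6 °C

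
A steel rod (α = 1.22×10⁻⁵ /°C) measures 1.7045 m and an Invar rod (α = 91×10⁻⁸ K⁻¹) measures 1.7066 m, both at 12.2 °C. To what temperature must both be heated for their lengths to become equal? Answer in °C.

Equal length when α₁L₁ΔT − α₂L₂ΔT = L₂ − L₁ = 2.10×10⁻³ m
α₁L₁ = 2.07949×10⁻⁵, α₂L₂ = 1.553006×10⁻⁶ → Δ(αL) = 1.9241894×10⁻⁵ m/K
ΔT = 2.10×10⁻³ / 1.9241894×10⁻⁵ = 109.137 K, so T = 12.2 + 109.137 = 121.337 °C

T = 121.3 °C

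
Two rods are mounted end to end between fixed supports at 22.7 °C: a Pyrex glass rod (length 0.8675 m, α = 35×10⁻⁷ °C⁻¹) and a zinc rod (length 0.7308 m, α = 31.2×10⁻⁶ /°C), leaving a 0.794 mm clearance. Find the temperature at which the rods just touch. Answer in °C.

T = 53.4 °C

α₁L₁ = 3.03625×10⁻⁶ m/K, α₂L₂ = 2.280096×10⁻⁵ m/K → total 2.583721×10⁻⁵ m/K
ΔT = g/(α₁L₁+α₂L₂) = 7.94×10⁻⁴ / 2.583721×10⁻⁵ = 30.731 K
T = 22.7 + 30.731 = 53.431 °C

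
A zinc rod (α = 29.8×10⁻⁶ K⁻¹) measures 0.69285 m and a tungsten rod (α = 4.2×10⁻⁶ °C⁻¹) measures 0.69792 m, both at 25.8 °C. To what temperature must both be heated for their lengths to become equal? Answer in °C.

T = 312.0 °C

Equal length when α₁L₁ΔT − α₂L₂ΔT = L₂ − L₁ = 5.07×10⁻³ m
α₁L₁ = 2.064693×10⁻⁵, α₂L₂ = 2.931264×10⁻⁶ → Δ(αL) = 1.7715666×10⁻⁵ m/K
ΔT = 5.07×10⁻³ / 1.7715666×10⁻⁵ = 286.187 K, so T = 25.8 + 286.187 = 311.987 °C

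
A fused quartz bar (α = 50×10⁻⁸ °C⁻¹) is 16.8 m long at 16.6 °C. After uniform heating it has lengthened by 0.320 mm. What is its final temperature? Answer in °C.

ΔL = αL₀ΔT ⇒ ΔT = ΔL / (αL₀)
ΔT = 0.320×10⁻³ m / (50×10⁻⁸ × 16.8 m) = 38.095 K
T = 16.6 + 38.095 = 54.695 °C

T = 54.7 °C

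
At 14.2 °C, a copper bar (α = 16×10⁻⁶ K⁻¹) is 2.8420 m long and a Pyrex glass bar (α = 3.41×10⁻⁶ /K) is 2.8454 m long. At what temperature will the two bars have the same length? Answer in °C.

T = 109.3 °C

Equal length when α₁L₁ΔT − α₂L₂ΔT = L₂ − L₁ = 3.40×10⁻³ m
α₁L₁ = 4.5472×10⁻⁵, α₂L₂ = 9.702814×10⁻⁶ → Δ(αL) = 3.5769186×10⁻⁵ m/K
ΔT = 3.40×10⁻³ / 3.5769186×10⁻⁵ = 95.054 K, so T = 14.2 + 95.054 = 109.254 °C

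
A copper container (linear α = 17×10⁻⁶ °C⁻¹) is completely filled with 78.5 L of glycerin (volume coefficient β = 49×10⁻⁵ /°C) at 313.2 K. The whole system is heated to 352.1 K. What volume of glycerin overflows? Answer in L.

The container also expands: β_container ≈ 3α = 5.1×10⁻⁵ /K
Net overflow = V₀(β_liq − 3α_cont)ΔT
β − 3α = 4.90×10⁻⁴ − 5.1×10⁻⁵ = 4.39×10⁻⁴ /K; ΔT = 38.9 K
ΔV = 78.5 × 4.39×10⁻⁴ × 38.9 = 1.34 L

1.34 L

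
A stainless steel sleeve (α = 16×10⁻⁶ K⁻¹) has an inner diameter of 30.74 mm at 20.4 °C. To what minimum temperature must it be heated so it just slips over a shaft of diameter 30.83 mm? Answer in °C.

Required Δd = 30.83 − 30.74 = 0.09 mm
Δd = αd₀ΔT ⇒ ΔT = Δd/(αd₀) = 0.09 / (16×10⁻⁶ × 30.74) = 182.99 K
T_min = 20.4 + 182.99 = 203.39 °C

T = 203 °C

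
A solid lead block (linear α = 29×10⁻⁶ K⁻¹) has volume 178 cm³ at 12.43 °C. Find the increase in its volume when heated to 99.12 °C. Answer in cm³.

Isotropic solid: β ≈ 3α = 8.7×10⁻⁵ /K; ΔT = 86.69 K
ΔV = 3αV₀ΔT = 3(29×10⁻⁶)(178)(86.69) = 1.34 cm³

ΔV = 1.34 cm³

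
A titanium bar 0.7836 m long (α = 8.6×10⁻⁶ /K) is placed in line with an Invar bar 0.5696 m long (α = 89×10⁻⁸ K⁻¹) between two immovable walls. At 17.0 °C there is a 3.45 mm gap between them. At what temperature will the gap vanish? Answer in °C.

T = 493 °C

α₁L₁ = 6.73896×10⁻⁶ m/K, α₂L₂ = 5.06944×10⁻⁷ m/K → total 7.245904×10⁻⁶ m/K
ΔT = g/(α₁L₁+α₂L₂) = 3.45×10⁻³ / 7.245904×10⁻⁶ = 476.13 K
T = 17.0 + 476.13 = 493.13 °C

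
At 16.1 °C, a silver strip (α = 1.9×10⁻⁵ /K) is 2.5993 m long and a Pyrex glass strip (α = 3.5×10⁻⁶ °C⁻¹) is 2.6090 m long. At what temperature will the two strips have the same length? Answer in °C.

T = 257.1 °C

Equal length when α₁L₁ΔT − α₂L₂ΔT = L₂ − L₁ = 9.70×10⁻³ m
α₁L₁ = 4.93867×10⁻⁵, α₂L₂ = 9.1315×10⁻⁶ → Δ(αL) = 4.02552×10⁻⁵ m/K
ΔT = 9.70×10⁻³ / 4.02552×10⁻⁵ = 240.963 K, so T = 16.1 + 240.963 = 257.063 °C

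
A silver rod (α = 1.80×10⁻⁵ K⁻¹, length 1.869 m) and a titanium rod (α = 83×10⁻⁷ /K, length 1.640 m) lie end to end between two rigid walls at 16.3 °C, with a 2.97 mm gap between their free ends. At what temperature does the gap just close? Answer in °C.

T = 79.2 °C

α₁L₁ = 3.3642×10⁻⁵ m/K, α₂L₂ = 1.3612×10⁻⁵ m/K → total 4.7254×10⁻⁵ m/K
ΔT = g/(α₁L₁+α₂L₂) = 2.97×10⁻³ / 4.7254×10⁻⁵ = 62.852 K
T = 16.3 + 62.852 = 79.152 °C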